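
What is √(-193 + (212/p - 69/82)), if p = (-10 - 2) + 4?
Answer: I*√370394/41 ≈ 14.844*I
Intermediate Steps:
p = -8 (p = -12 + 4 = -8)
√(-193 + (212/p - 69/82)) = √(-193 + (212/(-8) - 69/82)) = √(-193 + (212*(-⅛) - 69*1/82)) = √(-193 + (-53/2 - 69/82)) = √(-193 - 1121/41) = √(-9034/41) = I*√370394/41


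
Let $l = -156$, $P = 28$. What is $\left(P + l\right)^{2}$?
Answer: $16384$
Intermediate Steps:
$\left(P + l\right)^{2} = \left(28 - 156\right)^{2} = \left(-128\right)^{2} = 16384$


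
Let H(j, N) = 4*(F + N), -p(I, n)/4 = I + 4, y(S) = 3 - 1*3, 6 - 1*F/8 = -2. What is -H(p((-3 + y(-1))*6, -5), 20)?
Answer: -336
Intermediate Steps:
F = 64 (F = 48 - 8*(-2) = 48 + 16 = 64)
y(S) = 0 (y(S) = 3 - 3 = 0)
p(I, n) = -16 - 4*I (p(I, n) = -4*(I + 4) = -4*(4 + I) = -16 - 4*I)
H(j, N) = 256 + 4*N (H(j, N) = 4*(64 + N) = 256 + 4*N)
-H(p((-3 + y(-1))*6, -5), 20) = -(256 + 4*20) = -(256 + 80) = -1*336 = -336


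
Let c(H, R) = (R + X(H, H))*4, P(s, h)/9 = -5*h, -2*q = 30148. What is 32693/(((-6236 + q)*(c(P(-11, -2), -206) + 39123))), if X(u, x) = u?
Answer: -32693/823823290 ≈ -3.9684e-5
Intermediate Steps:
q = -15074 (q = -½*30148 = -15074)
P(s, h) = -45*h (P(s, h) = 9*(-5*h) = -45*h)
c(H, R) = 4*H + 4*R (c(H, R) = (R + H)*4 = (H + R)*4 = 4*H + 4*R)
32693/(((-6236 + q)*(c(P(-11, -2), -206) + 39123))) = 32693/(((-6236 - 15074)*((4*(-45*(-2)) + 4*(-206)) + 39123))) = 32693/((-21310*((4*90 - 824) + 39123))) = 32693/((-21310*((360 - 824) + 39123))) = 32693/((-21310*(-464 + 39123))) = 32693/((-21310*38659)) = 32693/(-823823290) = 32693*(-1/823823290) = -32693/823823290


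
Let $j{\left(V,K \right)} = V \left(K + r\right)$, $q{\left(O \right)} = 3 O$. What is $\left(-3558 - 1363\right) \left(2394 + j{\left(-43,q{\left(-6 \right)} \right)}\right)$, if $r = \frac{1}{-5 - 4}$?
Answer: $- \frac{140519155}{9} \approx -1.5613 \cdot 10^{7}$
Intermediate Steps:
$r = - \frac{1}{9}$ ($r = \frac{1}{-9} = - \frac{1}{9} \approx -0.11111$)
$j{\left(V,K \right)} = V \left(- \frac{1}{9} + K\right)$ ($j{\left(V,K \right)} = V \left(K - \frac{1}{9}\right) = V \left(- \frac{1}{9} + K\right)$)
$\left(-3558 - 1363\right) \left(2394 + j{\left(-43,q{\left(-6 \right)} \right)}\right) = \left(-3558 - 1363\right) \left(2394 - 43 \left(- \frac{1}{9} + 3 \left(-6\right)\right)\right) = - 4921 \left(2394 - 43 \left(- \frac{1}{9} - 18\right)\right) = - 4921 \left(2394 - - \frac{7009}{9}\right) = - 4921 \left(2394 + \frac{7009}{9}\right) = \left(-4921\right) \frac{28555}{9} = - \frac{140519155}{9}$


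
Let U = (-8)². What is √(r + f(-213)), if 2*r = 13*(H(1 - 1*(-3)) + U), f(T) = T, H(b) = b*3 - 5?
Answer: √994/2 ≈ 15.764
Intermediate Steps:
H(b) = -5 + 3*b (H(b) = 3*b - 5 = -5 + 3*b)
U = 64
r = 923/2 (r = (13*((-5 + 3*(1 - 1*(-3))) + 64))/2 = (13*((-5 + 3*(1 + 3)) + 64))/2 = (13*((-5 + 3*4) + 64))/2 = (13*((-5 + 12) + 64))/2 = (13*(7 + 64))/2 = (13*71)/2 = (½)*923 = 923/2 ≈ 461.50)
√(r + f(-213)) = √(923/2 - 213) = √(497/2) = √994/2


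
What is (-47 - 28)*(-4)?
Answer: 300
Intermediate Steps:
(-47 - 28)*(-4) = -75*(-4) = 300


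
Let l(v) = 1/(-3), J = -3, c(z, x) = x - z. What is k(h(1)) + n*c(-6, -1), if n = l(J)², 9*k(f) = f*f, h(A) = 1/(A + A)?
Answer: 7/12 ≈ 0.58333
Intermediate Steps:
h(A) = 1/(2*A)
k(f) = f²/9 (k(f) = (f*f)/9 = f²/9)
l(v) = -⅓
n = ⅑ (n = (-⅓)² = ⅑ ≈ 0.11111)
k(h(1)) + n*c(-6, -1) = ((½)/1)²/9 + (-1 - 1*(-6))/9 = ((½)*1)²/9 + (-1 + 6)/9 = (½)²/9 + (⅑)*5 = (⅑)*(¼) + 5/9 = 1/36 + 5/9 = 7/12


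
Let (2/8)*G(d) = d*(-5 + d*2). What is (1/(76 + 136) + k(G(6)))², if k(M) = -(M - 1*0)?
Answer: 1268428225/44944 ≈ 28222.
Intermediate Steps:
G(d) = 4*d*(-5 + 2*d) (G(d) = 4*(d*(-5 + d*2)) = 4*(d*(-5 + 2*d)) = 4*d*(-5 + 2*d))
k(M) = -M (k(M) = -(M + 0) = -M)
(1/(76 + 136) + k(G(6)))² = (1/(76 + 136) - 4*6*(-5 + 2*6))² = (1/212 - 4*6*(-5 + 12))² = (1/212 - 4*6*7)² = (1/212 - 1*168)² = (1/212 - 168)² = (-35615/212)² = 1268428225/44944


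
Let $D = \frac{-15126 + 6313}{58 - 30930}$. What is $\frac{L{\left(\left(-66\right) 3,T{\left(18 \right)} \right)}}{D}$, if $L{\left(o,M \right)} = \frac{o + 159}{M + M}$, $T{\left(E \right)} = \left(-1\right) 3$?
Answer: $\frac{200668}{8813} \approx 22.77$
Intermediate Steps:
$T{\left(E \right)} = -3$
$L{\left(o,M \right)} = \frac{159 + o}{2 M}$
$D = \frac{8813}{30872}$ ($D = - \frac{8813}{-30872} = \left(-8813\right) \left(- \frac{1}{30872}\right) = \frac{8813}{30872} \approx 0.28547$)
$\frac{L{\left(\left(-66\right) 3,T{\left(18 \right)} \right)}}{D} = \frac{\frac{1}{2} \frac{1}{-3} \left(159 - 198\right)}{\frac{8813}{30872}} = \frac{1}{2} \left(- \frac{1}{3}\right) \left(159 - 198\right) \frac{30872}{8813} = \frac{1}{2} \left(- \frac{1}{3}\right) \left(-39\right) \frac{30872}{8813} = \frac{13}{2} \cdot \frac{30872}{8813} = \frac{200668}{8813}$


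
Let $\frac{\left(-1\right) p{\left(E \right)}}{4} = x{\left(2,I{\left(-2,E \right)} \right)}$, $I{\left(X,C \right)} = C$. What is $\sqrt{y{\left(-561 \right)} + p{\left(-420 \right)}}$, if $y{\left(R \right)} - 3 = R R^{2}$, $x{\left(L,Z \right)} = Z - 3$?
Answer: $i \sqrt{176556786} \approx 13287.0 i$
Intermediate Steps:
$x{\left(L,Z \right)} = -3 + Z$
$p{\left(E \right)} = 12 - 4 E$ ($p{\left(E \right)} = - 4 \left(-3 + E\right) = 12 - 4 E$)
$y{\left(R \right)} = 3 + R^{3}$ ($y{\left(R \right)} = 3 + R R^{2} = 3 + R^{3}$)
$\sqrt{y{\left(-561 \right)} + p{\left(-420 \right)}} = \sqrt{\left(3 + \left(-561\right)^{3}\right) + \left(12 - -1680\right)} = \sqrt{\left(3 - 176558481\right) + \left(12 + 1680\right)} = \sqrt{-176558478 + 1692} = \sqrt{-176556786} = i \sqrt{176556786}$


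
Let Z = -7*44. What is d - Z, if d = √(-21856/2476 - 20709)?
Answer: 308 + I*√7938263365/619 ≈ 308.0 + 143.94*I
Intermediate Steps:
Z = -308
d = I*√7938263365/619 (d = √(-21856*1/2476 - 20709) = √(-5464/619 - 20709) = √(-12824335/619) = I*√7938263365/619 ≈ 143.94*I)
d - Z = I*√7938263365/619 - 1*(-308) = I*√7938263365/619 + 308 = 308 + I*√7938263365/619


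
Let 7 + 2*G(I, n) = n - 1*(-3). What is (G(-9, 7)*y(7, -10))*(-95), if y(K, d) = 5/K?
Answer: -1425/14 ≈ -101.79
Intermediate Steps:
G(I, n) = -2 + n/2 (G(I, n) = -7/2 + (n - 1*(-3))/2 = -7/2 + (n + 3)/2 = -7/2 + (3 + n)/2 = -7/2 + (3/2 + n/2) = -2 + n/2)
(G(-9, 7)*y(7, -10))*(-95) = ((-2 + (1/2)*7)*(5/7))*(-95) = ((-2 + 7/2)*(5*(1/7)))*(-95) = ((3/2)*(5/7))*(-95) = (15/14)*(-95) = -1425/14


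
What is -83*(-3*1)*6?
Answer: 1494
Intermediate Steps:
-83*(-3*1)*6 = -(-249)*6 = -83*(-18) = 1494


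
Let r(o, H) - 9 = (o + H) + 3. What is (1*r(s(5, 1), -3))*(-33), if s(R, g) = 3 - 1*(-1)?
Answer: -429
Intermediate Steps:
s(R, g) = 4 (s(R, g) = 3 + 1 = 4)
r(o, H) = 12 + H + o (r(o, H) = 9 + ((o + H) + 3) = 9 + ((H + o) + 3) = 9 + (3 + H + o) = 12 + H + o)
(1*r(s(5, 1), -3))*(-33) = (1*(12 - 3 + 4))*(-33) = (1*13)*(-33) = 13*(-33) = -429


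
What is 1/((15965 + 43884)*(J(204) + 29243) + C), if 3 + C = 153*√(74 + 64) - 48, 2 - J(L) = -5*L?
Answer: 905664967/1640458064900606957 - 153*√138/3280916129801213914 ≈ 5.5208e-10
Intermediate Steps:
J(L) = 2 + 5*L (J(L) = 2 - (-5)*L = 2 + 5*L)
C = -51 + 153*√138 (C = -3 + (153*√(74 + 64) - 48) = -3 + (153*√138 - 48) = -3 + (-48 + 153*√138) = -51 + 153*√138 ≈ 1746.3)
1/((15965 + 43884)*(J(204) + 29243) + C) = 1/((15965 + 43884)*((2 + 5*204) + 29243) + (-51 + 153*√138)) = 1/(59849*((2 + 1020) + 29243) + (-51 + 153*√138)) = 1/(59849*(1022 + 29243) + (-51 + 153*√138)) = 1/(59849*30265 + (-51 + 153*√138)) = 1/(1811329985 + (-51 + 153*√138)) = 1/(1811329934 + 153*√138)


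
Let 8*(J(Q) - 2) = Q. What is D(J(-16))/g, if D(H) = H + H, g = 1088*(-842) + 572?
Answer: 0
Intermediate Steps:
g = -915524 (g = -916096 + 572 = -915524)
J(Q) = 2 + Q/8
D(H) = 2*H
D(J(-16))/g = (2*(2 + (⅛)*(-16)))/(-915524) = (2*(2 - 2))*(-1/915524) = (2*0)*(-1/915524) = 0*(-1/915524) = 0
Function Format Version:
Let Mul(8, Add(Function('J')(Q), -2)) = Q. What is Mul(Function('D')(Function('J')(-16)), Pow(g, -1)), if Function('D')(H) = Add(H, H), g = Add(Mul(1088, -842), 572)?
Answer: 0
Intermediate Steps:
g = -915524 (g = Add(-916096, 572) = -915524)
Function('J')(Q) = Add(2, Mul(Rational(1, 8), Q))
Function('D')(H) = Mul(2, H)
Mul(Function('D')(Function('J')(-16)), Pow(g, -1)) = Mul(Mul(2, Add(2, Mul(Rational(1, 8), -16))), Pow(-915524, -1)) = Mul(Mul(2, Add(2, -2)), Rational(-1, 915524)) = Mul(Mul(2, 0), Rational(-1, 915524)) = Mul(0, Rational(-1, 915524)) = 0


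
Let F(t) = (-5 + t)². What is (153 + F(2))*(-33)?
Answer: -5346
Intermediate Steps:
(153 + F(2))*(-33) = (153 + (-5 + 2)²)*(-33) = (153 + (-3)²)*(-33) = (153 + 9)*(-33) = 162*(-33) = -5346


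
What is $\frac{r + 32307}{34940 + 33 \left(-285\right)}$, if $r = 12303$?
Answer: $\frac{8922}{5107} \approx 1.747$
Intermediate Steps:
$\frac{r + 32307}{34940 + 33 \left(-285\right)} = \frac{12303 + 32307}{34940 + 33 \left(-285\right)} = \frac{44610}{34940 - 9405} = \frac{44610}{25535} = 44610 \cdot \frac{1}{25535} = \frac{8922}{5107}$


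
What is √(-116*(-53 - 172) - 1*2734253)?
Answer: I*√2708153 ≈ 1645.6*I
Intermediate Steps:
√(-116*(-53 - 172) - 1*2734253) = √(-116*(-225) - 2734253) = √(26100 - 2734253) = √(-2708153) = I*√2708153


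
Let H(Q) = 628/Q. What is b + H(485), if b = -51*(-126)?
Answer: 3117238/485 ≈ 6427.3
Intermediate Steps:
b = 6426
b + H(485) = 6426 + 628/485 = 3117238/485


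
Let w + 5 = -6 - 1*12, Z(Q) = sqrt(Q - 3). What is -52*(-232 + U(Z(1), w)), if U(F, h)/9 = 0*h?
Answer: 12064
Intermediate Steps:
Z(Q) = sqrt(-3 + Q)
w = -23 (w = -5 + (-6 - 1*12) = -5 + (-6 - 12) = -5 - 18 = -23)
U(F, h) = 0 (U(F, h) = 9*(0*h) = 9*0 = 0)
-52*(-232 + U(Z(1), w)) = -52*(-232 + 0) = -52*(-232) = -1*(-12064) = 12064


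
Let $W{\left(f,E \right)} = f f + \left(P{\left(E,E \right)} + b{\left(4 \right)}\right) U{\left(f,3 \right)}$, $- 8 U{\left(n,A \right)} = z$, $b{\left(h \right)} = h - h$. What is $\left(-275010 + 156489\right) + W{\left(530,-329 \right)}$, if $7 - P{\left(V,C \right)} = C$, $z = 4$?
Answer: $162211$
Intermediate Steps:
$b{\left(h \right)} = 0$
$U{\left(n,A \right)} = - \frac{1}{2}$ ($U{\left(n,A \right)} = \left(- \frac{1}{8}\right) 4 = - \frac{1}{2}$)
$P{\left(V,C \right)} = 7 - C$
$W{\left(f,E \right)} = - \frac{7}{2} + f^{2} + \frac{E}{2}$ ($W{\left(f,E \right)} = f f + \left(\left(7 - E\right) + 0\right) \left(- \frac{1}{2}\right) = f^{2} + \left(7 - E\right) \left(- \frac{1}{2}\right) = f^{2} + \left(- \frac{7}{2} + \frac{E}{2}\right) = - \frac{7}{2} + f^{2} + \frac{E}{2}$)
$\left(-275010 + 156489\right) + W{\left(530,-329 \right)} = \left(-275010 + 156489\right) + \left(- \frac{7}{2} + 530^{2} + \frac{1}{2} \left(-329\right)\right) = -118521 - -280732 = -118521 + 280732 = 162211$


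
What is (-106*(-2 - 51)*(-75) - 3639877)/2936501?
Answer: -4061227/2936501 ≈ -1.3830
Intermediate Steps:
(-106*(-2 - 51)*(-75) - 3639877)/2936501 = (-106*(-53)*(-75) - 3639877)*(1/2936501) = (5618*(-75) - 3639877)*(1/2936501) = (-421350 - 3639877)*(1/2936501) = -4061227*1/2936501 = -4061227/2936501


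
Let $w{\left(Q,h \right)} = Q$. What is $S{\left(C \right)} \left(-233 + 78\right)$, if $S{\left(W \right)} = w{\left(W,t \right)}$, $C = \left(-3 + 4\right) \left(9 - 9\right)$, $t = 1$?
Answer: $0$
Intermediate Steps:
$C = 0$ ($C = 1 \cdot 0 = 0$)
$S{\left(W \right)} = W$
$S{\left(C \right)} \left(-233 + 78\right) = 0 \left(-233 + 78\right) = 0 \left(-155\right) = 0$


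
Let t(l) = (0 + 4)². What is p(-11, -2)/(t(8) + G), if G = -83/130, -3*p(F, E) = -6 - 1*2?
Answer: 1040/5991 ≈ 0.17359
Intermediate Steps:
t(l) = 16 (t(l) = 4² = 16)
p(F, E) = 8/3 (p(F, E) = -(-6 - 1*2)/3 = -(-6 - 2)/3 = -⅓*(-8) = 8/3)
G = -83/130 (G = -83*1/130 = -83/130 ≈ -0.63846)
p(-11, -2)/(t(8) + G) = 8/(3*(16 - 83/130)) = 8/(3*(1997/130)) = (8/3)*(130/1997) = 1040/5991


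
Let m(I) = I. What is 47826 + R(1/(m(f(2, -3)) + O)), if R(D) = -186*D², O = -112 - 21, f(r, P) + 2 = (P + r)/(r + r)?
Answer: 13997758530/292681 ≈ 47826.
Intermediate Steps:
f(r, P) = -2 + (P + r)/(2*r) (f(r, P) = -2 + (P + r)/(r + r) = -2 + (P + r)/((2*r)) = -2 + (P + r)*(1/(2*r)) = -2 + (P + r)/(2*r))
O = -133
47826 + R(1/(m(f(2, -3)) + O)) = 47826 - 186/((½)*(-3 - 3*2)/2 - 133)² = 47826 - 186/((½)*(½)*(-3 - 6) - 133)² = 47826 - 186/((½)*(½)*(-9) - 133)² = 47826 - 186/(-9/4 - 133)² = 47826 - 186*(1/(-541/4))² = 47826 - 186*(-4/541)² = 47826 - 186*16/292681 = 47826 - 2976/292681 = 13997758530/292681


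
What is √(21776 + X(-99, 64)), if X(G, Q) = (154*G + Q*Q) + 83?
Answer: √10709 ≈ 103.48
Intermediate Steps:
X(G, Q) = 83 + Q² + 154*G (X(G, Q) = (154*G + Q²) + 83 = (Q² + 154*G) + 83 = 83 + Q² + 154*G)
√(21776 + X(-99, 64)) = √(21776 + (83 + 64² + 154*(-99))) = √(21776 + (83 + 4096 - 15246)) = √(21776 - 11067) = √10709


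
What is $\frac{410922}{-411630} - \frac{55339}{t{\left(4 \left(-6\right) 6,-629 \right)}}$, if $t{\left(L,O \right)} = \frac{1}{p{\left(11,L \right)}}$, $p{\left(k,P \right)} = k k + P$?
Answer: $\frac{87320169698}{68605} \approx 1.2728 \cdot 10^{6}$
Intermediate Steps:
$p{\left(k,P \right)} = P + k^{2}$ ($p{\left(k,P \right)} = k^{2} + P = P + k^{2}$)
$t{\left(L,O \right)} = \frac{1}{121 + L}$ ($t{\left(L,O \right)} = \frac{1}{L + 11^{2}} = \frac{1}{L + 121} = \frac{1}{121 + L}$)
$\frac{410922}{-411630} - \frac{55339}{t{\left(4 \left(-6\right) 6,-629 \right)}} = \frac{410922}{-411630} - \frac{55339}{\frac{1}{121 + 4 \left(-6\right) 6}} = 410922 \left(- \frac{1}{411630}\right) - \frac{55339}{\frac{1}{121 - 144}} = - \frac{68487}{68605} - \frac{55339}{\frac{1}{121 - 144}} = - \frac{68487}{68605} - \frac{55339}{\frac{1}{-23}} = - \frac{68487}{68605} - \frac{55339}{- \frac{1}{23}} = - \frac{68487}{68605} - -1272797 = - \frac{68487}{68605} + 1272797 = \frac{87320169698}{68605}$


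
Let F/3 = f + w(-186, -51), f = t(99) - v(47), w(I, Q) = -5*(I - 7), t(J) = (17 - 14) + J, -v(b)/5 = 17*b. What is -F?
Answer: -15186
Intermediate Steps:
v(b) = -85*b
t(J) = 3 + J
w(I, Q) = 35 - 5*I (w(I, Q) = -5*(-7 + I) = 35 - 5*I)
f = 4097 (f = (3 + 99) - (-85)*47 = 102 - 1*(-3995) = 102 + 3995 = 4097)
F = 15186 (F = 3*(4097 + (35 - 5*(-186))) = 3*(4097 + (35 + 930)) = 3*(4097 + 965) = 3*5062 = 15186)
-F = -1*15186 = -15186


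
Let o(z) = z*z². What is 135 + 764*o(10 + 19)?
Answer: 18633331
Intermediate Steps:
o(z) = z³
135 + 764*o(10 + 19) = 135 + 764*(10 + 19)³ = 135 + 764*29³ = 135 + 764*24389 = 135 + 18633196 = 18633331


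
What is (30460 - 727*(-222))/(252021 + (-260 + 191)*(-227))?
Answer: 95927/133842 ≈ 0.71672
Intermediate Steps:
(30460 - 727*(-222))/(252021 + (-260 + 191)*(-227)) = (30460 + 161394)/(252021 - 69*(-227)) = 191854/(252021 + 15663) = 191854/267684 = 191854*(1/267684) = 95927/133842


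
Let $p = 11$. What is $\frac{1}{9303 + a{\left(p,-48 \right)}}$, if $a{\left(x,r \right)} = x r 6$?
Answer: $\frac{1}{6135} \approx 0.000163$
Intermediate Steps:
$a{\left(x,r \right)} = 6 r x$ ($a{\left(x,r \right)} = r x 6 = 6 r x$)
$\frac{1}{9303 + a{\left(p,-48 \right)}} = \frac{1}{9303 + 6 \left(-48\right) 11} = \frac{1}{9303 - 3168} = \frac{1}{6135}$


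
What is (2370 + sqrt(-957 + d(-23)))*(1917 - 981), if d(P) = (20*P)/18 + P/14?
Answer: 2218320 + 156*I*sqrt(1736126)/7 ≈ 2.2183e+6 + 29364.0*I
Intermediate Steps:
d(P) = 149*P/126 (d(P) = (20*P)*(1/18) + P*(1/14) = 10*P/9 + P/14 = 149*P/126)
(2370 + sqrt(-957 + d(-23)))*(1917 - 981) = (2370 + sqrt(-957 + (149/126)*(-23)))*(1917 - 981) = (2370 + sqrt(-957 - 3427/126))*936 = (2370 + sqrt(-124009/126))*936 = (2370 + I*sqrt(1736126)/42)*936 = 2218320 + 156*I*sqrt(1736126)/7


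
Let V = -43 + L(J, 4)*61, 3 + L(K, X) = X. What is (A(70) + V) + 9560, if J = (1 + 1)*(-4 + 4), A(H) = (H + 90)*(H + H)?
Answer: 31978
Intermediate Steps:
A(H) = 2*H*(90 + H) (A(H) = (90 + H)*(2*H) = 2*H*(90 + H))
J = 0 (J = 2*0 = 0)
L(K, X) = -3 + X
V = 18 (V = -43 + (-3 + 4)*61 = -43 + 1*61 = -43 + 61 = 18)
(A(70) + V) + 9560 = (2*70*(90 + 70) + 18) + 9560 = (2*70*160 + 18) + 9560 = (22400 + 18) + 9560 = 22418 + 9560 = 31978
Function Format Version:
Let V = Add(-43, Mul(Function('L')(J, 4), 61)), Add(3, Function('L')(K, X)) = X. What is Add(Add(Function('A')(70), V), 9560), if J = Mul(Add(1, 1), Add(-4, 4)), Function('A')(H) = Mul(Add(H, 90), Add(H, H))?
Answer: 31978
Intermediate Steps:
Function('A')(H) = Mul(2, H, Add(90, H)) (Function('A')(H) = Mul(Add(90, H), Mul(2, H)) = Mul(2, H, Add(90, H)))
J = 0 (J = Mul(2, 0) = 0)
Function('L')(K, X) = Add(-3, X)
V = 18 (V = Add(-43, Mul(Add(-3, 4), 61)) = Add(-43, Mul(1, 61)) = Add(-43, 61) = 18)
Add(Add(Function('A')(70), V), 9560) = Add(Add(Mul(2, 70, Add(90, 70)), 18), 9560) = Add(Add(Mul(2, 70, 160), 18), 9560) = Add(Add(22400, 18), 9560) = Add(22418, 9560) = 31978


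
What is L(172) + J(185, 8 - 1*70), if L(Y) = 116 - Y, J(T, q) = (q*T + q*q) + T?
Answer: -7497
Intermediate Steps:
J(T, q) = T + q² + T*q (J(T, q) = (T*q + q²) + T = (q² + T*q) + T = T + q² + T*q)
L(172) + J(185, 8 - 1*70) = (116 - 1*172) + (185 + (8 - 1*70)² + 185*(8 - 1*70)) = (116 - 172) + (185 + (8 - 70)² + 185*(8 - 70)) = -56 + (185 + (-62)² + 185*(-62)) = -56 + (185 + 3844 - 11470) = -56 - 7441 = -7497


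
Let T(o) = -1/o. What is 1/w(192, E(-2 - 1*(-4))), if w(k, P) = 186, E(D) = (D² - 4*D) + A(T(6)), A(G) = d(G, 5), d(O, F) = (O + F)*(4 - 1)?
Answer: 1/186 ≈ 0.0053763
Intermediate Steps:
d(O, F) = 3*F + 3*O (d(O, F) = (F + O)*3 = 3*F + 3*O)
A(G) = 15 + 3*G (A(G) = 3*5 + 3*G = 15 + 3*G)
E(D) = 29/2 + D² - 4*D (E(D) = (D² - 4*D) + (15 + 3*(-1/6)) = (D² - 4*D) + (15 + 3*(-1*⅙)) = (D² - 4*D) + (15 + 3*(-⅙)) = (D² - 4*D) + (15 - ½) = (D² - 4*D) + 29/2 = 29/2 + D² - 4*D)
1/w(192, E(-2 - 1*(-4))) = 1/186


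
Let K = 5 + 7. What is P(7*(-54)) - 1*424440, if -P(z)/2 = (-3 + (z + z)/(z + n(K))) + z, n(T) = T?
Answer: -25844610/61 ≈ -4.2368e+5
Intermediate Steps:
K = 12
P(z) = 6 - 2*z - 4*z/(12 + z) (P(z) = -2*((-3 + (z + z)/(z + 12)) + z) = -2*((-3 + (2*z)/(12 + z)) + z) = -2*((-3 + 2*z/(12 + z)) + z) = -2*(-3 + z + 2*z/(12 + z)) = 6 - 2*z - 4*z/(12 + z))
P(7*(-54)) - 1*424440 = 2*(36 - (7*(-54))² - 77*(-54))/(12 + 7*(-54)) - 1*424440 = 2*(36 - 1*(-378)² - 11*(-378))/(12 - 378) - 424440 = 2*(36 - 1*142884 + 4158)/(-366) - 424440 = 2*(-1/366)*(36 - 142884 + 4158) - 424440 = 2*(-1/366)*(-138690) - 424440 = 46230/61 - 424440 = -25844610/61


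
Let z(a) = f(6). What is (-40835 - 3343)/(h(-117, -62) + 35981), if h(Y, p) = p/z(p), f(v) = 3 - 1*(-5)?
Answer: -4776/3889 ≈ -1.2281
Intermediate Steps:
f(v) = 8 (f(v) = 3 + 5 = 8)
z(a) = 8
h(Y, p) = p/8
(-40835 - 3343)/(h(-117, -62) + 35981) = (-40835 - 3343)/((1/8)*(-62) + 35981) = -44178/(-31/4 + 35981) = -44178/143893/4 = -44178*4/143893 = -4776/3889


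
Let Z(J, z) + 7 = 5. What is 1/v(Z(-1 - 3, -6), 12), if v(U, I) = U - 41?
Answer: -1/43 ≈ -0.023256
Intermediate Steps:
Z(J, z) = -2 (Z(J, z) = -7 + 5 = -2)
v(U, I) = -41 + U
1/v(Z(-1 - 3, -6), 12) = 1/(-41 - 2) = 1/(-43) = -1/43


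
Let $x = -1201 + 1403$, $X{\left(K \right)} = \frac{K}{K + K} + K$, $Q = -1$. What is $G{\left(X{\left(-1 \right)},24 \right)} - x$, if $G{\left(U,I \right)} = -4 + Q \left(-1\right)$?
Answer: $-205$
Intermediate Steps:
$X{\left(K \right)} = \frac{1}{2} + K$ ($X{\left(K \right)} = \frac{K}{2 K} + K = \frac{1}{2 K} K + K = \frac{1}{2} + K$)
$x = 202$
$G{\left(U,I \right)} = -3$ ($G{\left(U,I \right)} = -4 - -1 = -4 + 1 = -3$)
$G{\left(X{\left(-1 \right)},24 \right)} - x = -3 - 202 = -205$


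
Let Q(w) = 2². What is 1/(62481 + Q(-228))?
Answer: 1/62485 ≈ 1.6004e-5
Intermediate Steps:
Q(w) = 4
1/(62481 + Q(-228)) = 1/(62481 + 4) = 1/62485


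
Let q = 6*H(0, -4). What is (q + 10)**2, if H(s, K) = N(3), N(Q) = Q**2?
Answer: 4096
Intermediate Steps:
H(s, K) = 9 (H(s, K) = 3**2 = 9)
q = 54 (q = 6*9 = 54)
(q + 10)**2 = (54 + 10)**2 = 64**2 = 4096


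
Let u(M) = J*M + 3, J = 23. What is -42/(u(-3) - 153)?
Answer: 14/73 ≈ 0.19178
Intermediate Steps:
u(M) = 3 + 23*M (u(M) = 23*M + 3 = 3 + 23*M)
-42/(u(-3) - 153) = -42/((3 + 23*(-3)) - 153) = -42/((3 - 69) - 153) = -42/(-66 - 153) = -42/(-219) = -42*(-1/219) = 14/73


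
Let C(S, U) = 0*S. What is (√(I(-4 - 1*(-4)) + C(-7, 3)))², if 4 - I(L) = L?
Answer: 4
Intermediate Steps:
I(L) = 4 - L
C(S, U) = 0
(√(I(-4 - 1*(-4)) + C(-7, 3)))² = (√((4 - (-4 - 1*(-4))) + 0))² = (√((4 - (-4 + 4)) + 0))² = (√((4 - 1*0) + 0))² = (√((4 + 0) + 0))² = (√(4 + 0))² = (√4)² = 2² = 4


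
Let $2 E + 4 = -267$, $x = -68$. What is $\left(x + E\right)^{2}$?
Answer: $\frac{165649}{4} \approx 41412.0$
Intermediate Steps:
$E = - \frac{271}{2}$ ($E = -2 + \frac{1}{2} \left(-267\right) = -2 - \frac{267}{2} = - \frac{271}{2} \approx -135.5$)
$\left(x + E\right)^{2} = \left(-68 - \frac{271}{2}\right)^{2} = \left(- \frac{407}{2}\right)^{2} = \frac{165649}{4}$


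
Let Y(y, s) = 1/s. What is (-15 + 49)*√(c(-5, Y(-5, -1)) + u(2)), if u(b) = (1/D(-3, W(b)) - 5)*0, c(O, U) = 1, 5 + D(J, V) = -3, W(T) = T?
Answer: 34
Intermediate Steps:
D(J, V) = -8 (D(J, V) = -5 - 3 = -8)
u(b) = 0 (u(b) = (1/(-8) - 5)*0 = (-⅛ - 5)*0 = -41/8*0 = 0)
(-15 + 49)*√(c(-5, Y(-5, -1)) + u(2)) = (-15 + 49)*√(1 + 0) = 34*√1 = 34*1 = 34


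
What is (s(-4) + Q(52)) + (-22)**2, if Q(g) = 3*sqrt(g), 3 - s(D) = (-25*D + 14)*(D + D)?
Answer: 1399 + 6*sqrt(13) ≈ 1420.6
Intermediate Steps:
s(D) = 3 - 2*D*(14 - 25*D) (s(D) = 3 - (-25*D + 14)*(D + D) = 3 - (14 - 25*D)*2*D = 3 - 2*D*(14 - 25*D))
(s(-4) + Q(52)) + (-22)**2 = ((3 - 28*(-4) + 50*(-4)**2) + 3*sqrt(52)) + (-22)**2 = ((3 + 112 + 50*16) + 3*(2*sqrt(13))) + 484 = ((3 + 112 + 800) + 6*sqrt(13)) + 484 = (915 + 6*sqrt(13)) + 484 = 1399 + 6*sqrt(13)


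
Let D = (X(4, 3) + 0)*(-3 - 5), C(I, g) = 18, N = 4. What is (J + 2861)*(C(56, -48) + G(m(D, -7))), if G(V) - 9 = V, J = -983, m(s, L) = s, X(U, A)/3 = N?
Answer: -129582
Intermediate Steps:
X(U, A) = 12 (X(U, A) = 3*4 = 12)
D = -96 (D = (12 + 0)*(-3 - 5) = 12*(-8) = -96)
G(V) = 9 + V
(J + 2861)*(C(56, -48) + G(m(D, -7))) = (-983 + 2861)*(18 + (9 - 96)) = 1878*(18 - 87) = 1878*(-69) = -129582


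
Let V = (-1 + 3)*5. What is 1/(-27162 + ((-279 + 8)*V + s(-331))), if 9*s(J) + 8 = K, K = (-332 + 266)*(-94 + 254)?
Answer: -9/279416 ≈ -3.2210e-5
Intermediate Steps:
K = -10560 (K = -66*160 = -10560)
s(J) = -10568/9 (s(J) = -8/9 + (⅑)*(-10560) = -8/9 - 3520/3 = -10568/9)
V = 10 (V = 2*5 = 10)
1/(-27162 + ((-279 + 8)*V + s(-331))) = 1/(-27162 + ((-279 + 8)*10 - 10568/9)) = 1/(-27162 + (-271*10 - 10568/9)) = 1/(-27162 + (-2710 - 10568/9)) = 1/(-27162 - 34958/9) = 1/(-279416/9) = -9/279416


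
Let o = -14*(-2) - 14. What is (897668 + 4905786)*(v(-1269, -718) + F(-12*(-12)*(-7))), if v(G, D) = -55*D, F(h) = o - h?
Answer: 235109528448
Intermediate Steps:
o = 14 (o = 28 - 14 = 14)
F(h) = 14 - h
(897668 + 4905786)*(v(-1269, -718) + F(-12*(-12)*(-7))) = (897668 + 4905786)*(-55*(-718) + (14 - (-12*(-12))*(-7))) = 5803454*(39490 + (14 - 144*(-7))) = 5803454*(39490 + (14 - 1*(-1008))) = 5803454*(39490 + (14 + 1008)) = 5803454*(39490 + 1022) = 5803454*40512 = 235109528448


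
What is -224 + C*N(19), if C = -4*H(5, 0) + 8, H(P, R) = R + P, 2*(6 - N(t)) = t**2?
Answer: 1870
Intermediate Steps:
N(t) = 6 - t**2/2
H(P, R) = P + R
C = -12 (C = -4*(5 + 0) + 8 = -4*5 + 8 = -20 + 8 = -12)
-224 + C*N(19) = -224 - 12*(6 - 1/2*19**2) = -224 - 12*(6 - 1/2*361) = -224 - 12*(6 - 361/2) = -224 - 12*(-349/2) = -224 + 2094 = 1870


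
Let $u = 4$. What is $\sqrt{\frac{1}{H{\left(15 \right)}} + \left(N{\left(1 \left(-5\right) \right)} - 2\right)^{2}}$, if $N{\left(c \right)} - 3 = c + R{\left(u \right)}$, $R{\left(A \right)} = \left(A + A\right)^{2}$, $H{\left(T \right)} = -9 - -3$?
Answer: $\frac{\sqrt{129594}}{6} \approx 59.999$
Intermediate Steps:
$H{\left(T \right)} = -6$ ($H{\left(T \right)} = -9 + 3 = -6$)
$R{\left(A \right)} = 4 A^{2}$ ($R{\left(A \right)} = \left(2 A\right)^{2} = 4 A^{2}$)
$N{\left(c \right)} = 67 + c$ ($N{\left(c \right)} = 3 + \left(c + 4 \cdot 4^{2}\right) = 3 + \left(c + 4 \cdot 16\right) = 3 + \left(c + 64\right) = 3 + \left(64 + c\right) = 67 + c$)
$\sqrt{\frac{1}{H{\left(15 \right)}} + \left(N{\left(1 \left(-5\right) \right)} - 2\right)^{2}} = \sqrt{\frac{1}{-6} + \left(\left(67 + 1 \left(-5\right)\right) - 2\right)^{2}} = \sqrt{- \frac{1}{6} + \left(\left(67 - 5\right) - 2\right)^{2}} = \sqrt{- \frac{1}{6} + \left(62 - 2\right)^{2}} = \sqrt{- \frac{1}{6} + 60^{2}} = \sqrt{- \frac{1}{6} + 3600} = \sqrt{\frac{21599}{6}} = \frac{\sqrt{129594}}{6}$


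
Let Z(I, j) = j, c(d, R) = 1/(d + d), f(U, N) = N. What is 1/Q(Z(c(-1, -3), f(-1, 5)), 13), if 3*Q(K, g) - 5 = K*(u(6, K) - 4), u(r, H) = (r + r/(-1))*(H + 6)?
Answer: -⅕ ≈ -0.20000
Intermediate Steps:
u(r, H) = 0 (u(r, H) = (r + r*(-1))*(6 + H) = (r - r)*(6 + H) = 0*(6 + H) = 0)
c(d, R) = 1/(2*d)
Q(K, g) = 5/3 - 4*K/3 (Q(K, g) = 5/3 + (K*(0 - 4))/3 = 5/3 + (K*(-4))/3 = 5/3 + (-4*K)/3 = 5/3 - 4*K/3)
1/Q(Z(c(-1, -3), f(-1, 5)), 13) = 1/(5/3 - 4/3*5) = 1/(5/3 - 20/3) = 1/(-5) = -⅕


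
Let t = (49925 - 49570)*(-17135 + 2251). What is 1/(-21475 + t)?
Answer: -1/5305295 ≈ -1.8849e-7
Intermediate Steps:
t = -5283820 (t = 355*(-14884) = -5283820)
1/(-21475 + t) = 1/(-21475 - 5283820) = 1/(-5305295) = -1/5305295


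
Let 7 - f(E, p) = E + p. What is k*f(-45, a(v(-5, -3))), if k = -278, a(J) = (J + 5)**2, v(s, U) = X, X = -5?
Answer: -14456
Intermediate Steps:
v(s, U) = -5
a(J) = (5 + J)**2
f(E, p) = 7 - E - p (f(E, p) = 7 - (E + p) = 7 + (-E - p) = 7 - E - p)
k*f(-45, a(v(-5, -3))) = -278*(7 - 1*(-45) - (5 - 5)**2) = -278*(7 + 45 - 1*0**2) = -278*(7 + 45 - 1*0) = -278*(7 + 45 + 0) = -278*52 = -14456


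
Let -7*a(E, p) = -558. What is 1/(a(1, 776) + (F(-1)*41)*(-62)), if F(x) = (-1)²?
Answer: -7/17236 ≈ -0.00040613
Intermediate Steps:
a(E, p) = 558/7 (a(E, p) = -⅐*(-558) = 558/7)
F(x) = 1
1/(a(1, 776) + (F(-1)*41)*(-62)) = 1/(558/7 + (1*41)*(-62)) = 1/(558/7 + 41*(-62)) = 1/(558/7 - 2542) = 1/(-17236/7) = -7/17236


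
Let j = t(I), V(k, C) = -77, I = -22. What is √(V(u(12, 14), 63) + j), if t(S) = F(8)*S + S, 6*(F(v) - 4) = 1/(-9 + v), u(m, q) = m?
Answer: 5*I*√66/3 ≈ 13.54*I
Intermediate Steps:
F(v) = 4 + 1/(6*(-9 + v))
t(S) = 29*S/6 (t(S) = ((-215 + 24*8)/(6*(-9 + 8)))*S + S = ((⅙)*(-215 + 192)/(-1))*S + S = ((⅙)*(-1)*(-23))*S + S = 23*S/6 + S = 29*S/6)
j = -319/3 (j = (29/6)*(-22) = -319/3 ≈ -106.33)
√(V(u(12, 14), 63) + j) = √(-77 - 319/3) = √(-550/3) = 5*I*√66/3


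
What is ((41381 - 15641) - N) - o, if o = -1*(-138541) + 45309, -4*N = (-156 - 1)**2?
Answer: -607791/4 ≈ -1.5195e+5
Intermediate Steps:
N = -24649/4 (N = -(-156 - 1)**2/4 = -1/4*(-157)**2 = -1/4*24649 = -24649/4 ≈ -6162.3)
o = 183850 (o = 138541 + 45309 = 183850)
((41381 - 15641) - N) - o = ((41381 - 15641) - 1*(-24649/4)) - 1*183850 = (25740 + 24649/4) - 183850 = 127609/4 - 183850 = -607791/4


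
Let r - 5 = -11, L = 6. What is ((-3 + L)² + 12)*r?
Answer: -126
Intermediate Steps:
r = -6 (r = 5 - 11 = -6)
((-3 + L)² + 12)*r = ((-3 + 6)² + 12)*(-6) = (3² + 12)*(-6) = (9 + 12)*(-6) = 21*(-6) = -126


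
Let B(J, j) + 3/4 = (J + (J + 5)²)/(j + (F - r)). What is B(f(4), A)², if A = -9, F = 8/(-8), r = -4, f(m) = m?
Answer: 32041/144 ≈ 222.51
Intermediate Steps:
F = -1 (F = 8*(-⅛) = -1)
B(J, j) = -¾ + (J + (5 + J)²)/(3 + j) (B(J, j) = -¾ + (J + (J + 5)²)/(j + (-1 - 1*(-4))) = -¾ + (J + (5 + J)²)/(j + (-1 + 4)) = -¾ + (J + (5 + J)²)/(j + 3) = -¾ + (J + (5 + J)²)/(3 + j))
B(f(4), A)² = ((91 - 3*(-9) + 4*4² + 44*4)/(4*(3 - 9)))² = ((¼)*(91 + 27 + 4*16 + 176)/(-6))² = ((¼)*(-⅙)*(91 + 27 + 64 + 176))² = ((¼)*(-⅙)*358)² = (-179/12)² = 32041/144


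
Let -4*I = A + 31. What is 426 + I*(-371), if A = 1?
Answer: 3394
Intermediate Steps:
I = -8 (I = -(1 + 31)/4 = -¼*32 = -8)
426 + I*(-371) = 426 - 8*(-371) = 426 + 2968 = 3394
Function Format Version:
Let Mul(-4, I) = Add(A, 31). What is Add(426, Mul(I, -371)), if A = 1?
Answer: 3394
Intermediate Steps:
I = -8 (I = Mul(Rational(-1, 4), Add(1, 31)) = Mul(Rational(-1, 4), 32) = -8)
Add(426, Mul(I, -371)) = Add(426, Mul(-8, -371)) = Add(426, 2968) = 3394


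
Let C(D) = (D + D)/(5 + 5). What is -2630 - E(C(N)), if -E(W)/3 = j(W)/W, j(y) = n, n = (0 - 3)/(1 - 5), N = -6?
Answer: -21055/8 ≈ -2631.9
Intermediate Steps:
C(D) = D/5 (C(D) = (2*D)/10 = (2*D)*(⅒) = D/5)
n = ¾ (n = -3/(-4) = -3*(-¼) = ¾ ≈ 0.75000)
j(y) = ¾
E(W) = -9/(4*W)
-2630 - E(C(N)) = -2630 - (-9)/(4*((⅕)*(-6))) = -2630 - (-9)/(4*(-6/5)) = -2630 - (-9)*(-5)/(4*6) = -2630 - 1*15/8 = -2630 - 15/8 = -21055/8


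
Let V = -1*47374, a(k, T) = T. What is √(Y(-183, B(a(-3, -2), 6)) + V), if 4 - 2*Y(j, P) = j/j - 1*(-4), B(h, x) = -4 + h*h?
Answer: I*√189498/2 ≈ 217.66*I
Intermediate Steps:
B(h, x) = -4 + h²
Y(j, P) = -½ (Y(j, P) = 2 - (j/j - 1*(-4))/2 = 2 - (1 + 4)/2 = 2 - ½*5 = 2 - 5/2 = -½)
V = -47374
√(Y(-183, B(a(-3, -2), 6)) + V) = √(-½ - 47374) = √(-94749/2) = I*√189498/2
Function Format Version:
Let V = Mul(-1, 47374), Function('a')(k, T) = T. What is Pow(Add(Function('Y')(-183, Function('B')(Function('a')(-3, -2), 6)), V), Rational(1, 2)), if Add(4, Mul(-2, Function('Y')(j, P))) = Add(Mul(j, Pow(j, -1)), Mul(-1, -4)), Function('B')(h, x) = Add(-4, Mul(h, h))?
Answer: Mul(Rational(1, 2), I, Pow(189498, Rational(1, 2))) ≈ Mul(217.66, I)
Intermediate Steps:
Function('B')(h, x) = Add(-4, Pow(h, 2))
Function('Y')(j, P) = Rational(-1, 2) (Function('Y')(j, P) = Add(2, Mul(Rational(-1, 2), Add(Mul(j, Pow(j, -1)), Mul(-1, -4)))) = Add(2, Mul(Rational(-1, 2), Add(1, 4))) = Add(2, Mul(Rational(-1, 2), 5)) = Add(2, Rational(-5, 2)) = Rational(-1, 2))
V = -47374
Pow(Add(Function('Y')(-183, Function('B')(Function('a')(-3, -2), 6)), V), Rational(1, 2)) = Pow(Add(Rational(-1, 2), -47374), Rational(1, 2)) = Pow(Rational(-94749, 2), Rational(1, 2)) = Mul(Rational(1, 2), I, Pow(189498, Rational(1, 2)))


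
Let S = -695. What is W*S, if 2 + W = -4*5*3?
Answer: 43090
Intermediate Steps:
W = -62 (W = -2 - 4*5*3 = -2 - 20*3 = -2 - 60 = -62)
W*S = -62*(-695) = 43090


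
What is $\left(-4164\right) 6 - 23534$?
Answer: $-48518$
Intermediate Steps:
$\left(-4164\right) 6 - 23534 = -24984 - 23534 = -48518$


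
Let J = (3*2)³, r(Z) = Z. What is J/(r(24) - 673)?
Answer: -216/649 ≈ -0.33282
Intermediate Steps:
J = 216 (J = 6³ = 216)
J/(r(24) - 673) = 216/(24 - 673) = 216/(-649) = -1/649*216 = -216/649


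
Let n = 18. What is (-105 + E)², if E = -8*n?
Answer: 62001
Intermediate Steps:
E = -144 (E = -8*18 = -144)
(-105 + E)² = (-105 - 144)² = (-249)² = 62001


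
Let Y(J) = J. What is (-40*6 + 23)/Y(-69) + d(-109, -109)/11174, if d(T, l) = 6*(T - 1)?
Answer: 1189609/385503 ≈ 3.0859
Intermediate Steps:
d(T, l) = -6 + 6*T (d(T, l) = 6*(-1 + T) = -6 + 6*T)
(-40*6 + 23)/Y(-69) + d(-109, -109)/11174 = (-40*6 + 23)/(-69) + (-6 + 6*(-109))/11174 = (-240 + 23)*(-1/69) + (-6 - 654)*(1/11174) = -217*(-1/69) - 660*1/11174 = 217/69 - 330/5587 = 1189609/385503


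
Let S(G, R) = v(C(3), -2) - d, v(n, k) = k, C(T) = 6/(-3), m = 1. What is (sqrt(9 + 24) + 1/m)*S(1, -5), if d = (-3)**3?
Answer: 25 + 25*sqrt(33) ≈ 168.61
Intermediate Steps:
C(T) = -2 (C(T) = 6*(-1/3) = -2)
d = -27
S(G, R) = 25 (S(G, R) = -2 - 1*(-27) = -2 + 27 = 25)
(sqrt(9 + 24) + 1/m)*S(1, -5) = (sqrt(9 + 24) + 1/1)*25 = (sqrt(33) + 1)*25 = (1 + sqrt(33))*25 = 25 + 25*sqrt(33)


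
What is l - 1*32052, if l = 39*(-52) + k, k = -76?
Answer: -34156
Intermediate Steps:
l = -2104 (l = 39*(-52) - 76 = -2028 - 76 = -2104)
l - 1*32052 = -2104 - 1*32052 = -2104 - 32052 = -34156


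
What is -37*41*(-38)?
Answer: 57646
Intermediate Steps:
-37*41*(-38) = -1517*(-38) = 57646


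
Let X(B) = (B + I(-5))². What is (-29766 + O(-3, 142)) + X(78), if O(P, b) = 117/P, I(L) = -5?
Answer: -24476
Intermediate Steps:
X(B) = (-5 + B)² (X(B) = (B - 5)² = (-5 + B)²)
(-29766 + O(-3, 142)) + X(78) = (-29766 + 117/(-3)) + (-5 + 78)² = (-29766 + 117*(-⅓)) + 73² = (-29766 - 39) + 5329 = -29805 + 5329 = -24476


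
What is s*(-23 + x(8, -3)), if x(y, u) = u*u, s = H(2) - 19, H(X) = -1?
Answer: 280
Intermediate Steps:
s = -20 (s = -1 - 19 = -20)
x(y, u) = u²
s*(-23 + x(8, -3)) = -20*(-23 + (-3)²) = -20*(-23 + 9) = -20*(-14) = 280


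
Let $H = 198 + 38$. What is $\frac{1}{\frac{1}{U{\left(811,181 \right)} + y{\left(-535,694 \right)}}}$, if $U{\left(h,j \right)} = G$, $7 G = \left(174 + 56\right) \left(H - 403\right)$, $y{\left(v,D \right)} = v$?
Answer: $- \frac{42155}{7} \approx -6022.1$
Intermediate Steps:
$H = 236$
$G = - \frac{38410}{7}$ ($G = \frac{\left(174 + 56\right) \left(236 - 403\right)}{7} = \frac{230 \left(-167\right)}{7} = \frac{1}{7} \left(-38410\right) = - \frac{38410}{7} \approx -5487.1$)
$U{\left(h,j \right)} = - \frac{38410}{7}$
$\frac{1}{\frac{1}{U{\left(811,181 \right)} + y{\left(-535,694 \right)}}} = \frac{1}{\frac{1}{- \frac{38410}{7} - 535}} = \frac{1}{\frac{1}{- \frac{42155}{7}}} = \frac{1}{- \frac{7}{42155}} = - \frac{42155}{7}$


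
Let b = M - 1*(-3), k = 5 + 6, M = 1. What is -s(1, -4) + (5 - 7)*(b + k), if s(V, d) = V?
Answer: -31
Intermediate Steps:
k = 11
b = 4 (b = 1 - 1*(-3) = 1 + 3 = 4)
-s(1, -4) + (5 - 7)*(b + k) = -1*1 + (5 - 7)*(4 + 11) = -1 - 2*15 = -1 - 30 = -31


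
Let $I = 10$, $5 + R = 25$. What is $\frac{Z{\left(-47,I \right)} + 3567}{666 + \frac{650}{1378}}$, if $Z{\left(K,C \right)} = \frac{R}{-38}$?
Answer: $\frac{3591439}{671137} \approx 5.3513$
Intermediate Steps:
$R = 20$ ($R = -5 + 25 = 20$)
$Z{\left(K,C \right)} = - \frac{10}{19}$ ($Z{\left(K,C \right)} = \frac{20}{-38} = 20 \left(- \frac{1}{38}\right) = - \frac{10}{19}$)
$\frac{Z{\left(-47,I \right)} + 3567}{666 + \frac{650}{1378}} = \frac{- \frac{10}{19} + 3567}{666 + \frac{650}{1378}} = \frac{67763}{19 \left(666 + 650 \cdot \frac{1}{1378}\right)} = \frac{67763}{19 \left(666 + \frac{25}{53}\right)} = \frac{67763}{19 \cdot \frac{35323}{53}} = \frac{67763}{19} \cdot \frac{53}{35323} = \frac{3591439}{671137}$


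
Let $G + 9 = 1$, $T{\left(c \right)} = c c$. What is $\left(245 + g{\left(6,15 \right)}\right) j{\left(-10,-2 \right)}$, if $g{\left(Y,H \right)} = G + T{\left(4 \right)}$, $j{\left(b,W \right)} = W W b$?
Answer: $-10120$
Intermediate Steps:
$T{\left(c \right)} = c^{2}$
$j{\left(b,W \right)} = b W^{2}$ ($j{\left(b,W \right)} = W^{2} b = b W^{2}$)
$G = -8$ ($G = -9 + 1 = -8$)
$g{\left(Y,H \right)} = 8$ ($g{\left(Y,H \right)} = -8 + 4^{2} = -8 + 16 = 8$)
$\left(245 + g{\left(6,15 \right)}\right) j{\left(-10,-2 \right)} = \left(245 + 8\right) \left(- 10 \left(-2\right)^{2}\right) = 253 \left(\left(-10\right) 4\right) = 253 \left(-40\right) = -10120$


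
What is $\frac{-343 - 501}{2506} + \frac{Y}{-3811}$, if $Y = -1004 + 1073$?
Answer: $- \frac{1694699}{4775183} \approx -0.3549$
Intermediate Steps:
$Y = 69$
$\frac{-343 - 501}{2506} + \frac{Y}{-3811} = \frac{-343 - 501}{2506} + \frac{69}{-3811} = \left(-844\right) \frac{1}{2506} + 69 \left(- \frac{1}{3811}\right) = - \frac{422}{1253} - \frac{69}{3811} = - \frac{1694699}{4775183}$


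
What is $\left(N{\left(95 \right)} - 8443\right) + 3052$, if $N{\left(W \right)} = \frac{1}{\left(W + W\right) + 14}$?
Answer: $- \frac{1099763}{204} \approx -5391.0$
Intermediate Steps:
$N{\left(W \right)} = \frac{1}{14 + 2 W}$ ($N{\left(W \right)} = \frac{1}{2 W + 14} = \frac{1}{14 + 2 W}$)
$\left(N{\left(95 \right)} - 8443\right) + 3052 = \left(\frac{1}{2 \left(7 + 95\right)} - 8443\right) + 3052 = \left(\frac{1}{2 \cdot 102} - 8443\right) + 3052 = \left(\frac{1}{2} \cdot \frac{1}{102} - 8443\right) + 3052 = \left(\frac{1}{204} - 8443\right) + 3052 = - \frac{1722371}{204} + 3052 = - \frac{1099763}{204}$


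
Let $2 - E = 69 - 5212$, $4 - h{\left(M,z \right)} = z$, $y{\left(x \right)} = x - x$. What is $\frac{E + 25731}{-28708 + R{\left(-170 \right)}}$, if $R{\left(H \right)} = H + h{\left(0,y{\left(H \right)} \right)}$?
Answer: $- \frac{15438}{14437} \approx -1.0693$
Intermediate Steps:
$y{\left(x \right)} = 0$
$h{\left(M,z \right)} = 4 - z$
$E = 5145$ ($E = 2 - \left(69 - 5212\right) = 2 - -5143 = 2 + 5143 = 5145$)
$R{\left(H \right)} = 4 + H$ ($R{\left(H \right)} = H + \left(4 - 0\right) = H + \left(4 + 0\right) = H + 4 = 4 + H$)
$\frac{E + 25731}{-28708 + R{\left(-170 \right)}} = \frac{5145 + 25731}{-28708 + \left(4 - 170\right)} = \frac{30876}{-28708 - 166} = \frac{30876}{-28874} = 30876 \left(- \frac{1}{28874}\right) = - \frac{15438}{14437}$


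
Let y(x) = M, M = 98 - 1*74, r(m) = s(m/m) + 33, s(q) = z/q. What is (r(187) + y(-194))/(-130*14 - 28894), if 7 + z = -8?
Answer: -7/5119 ≈ -0.0013675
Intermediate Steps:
z = -15 (z = -7 - 8 = -15)
s(q) = -15/q
r(m) = 18 (r(m) = -15/(m/m) + 33 = -15/1 + 33 = -15*1 + 33 = -15 + 33 = 18)
M = 24 (M = 98 - 74 = 24)
y(x) = 24
(r(187) + y(-194))/(-130*14 - 28894) = (18 + 24)/(-130*14 - 28894) = 42/(-1820 - 28894) = 42/(-30714) = 42*(-1/30714) = -7/5119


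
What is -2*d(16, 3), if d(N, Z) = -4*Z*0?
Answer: 0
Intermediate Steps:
d(N, Z) = 0
-2*d(16, 3) = -2*0 = 0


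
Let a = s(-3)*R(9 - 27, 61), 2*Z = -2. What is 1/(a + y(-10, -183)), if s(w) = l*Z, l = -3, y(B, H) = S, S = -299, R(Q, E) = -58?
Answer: -1/473 ≈ -0.0021142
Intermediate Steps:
Z = -1 (Z = (½)*(-2) = -1)
y(B, H) = -299
s(w) = 3 (s(w) = -3*(-1) = 3)
a = -174 (a = 3*(-58) = -174)
1/(a + y(-10, -183)) = 1/(-174 - 299) = 1/(-473) = -1/473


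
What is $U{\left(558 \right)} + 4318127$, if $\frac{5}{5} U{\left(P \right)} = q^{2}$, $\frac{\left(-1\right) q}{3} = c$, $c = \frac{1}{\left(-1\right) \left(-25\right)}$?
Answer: $\frac{2698829384}{625} \approx 4.3181 \cdot 10^{6}$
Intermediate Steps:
$c = \frac{1}{25} \approx 0.04$
$q = - \frac{3}{25}$ ($q = \left(-3\right) \frac{1}{25} = - \frac{3}{25} \approx -0.12$)
$U{\left(P \right)} = \frac{9}{625}$ ($U{\left(P \right)} = \left(- \frac{3}{25}\right)^{2} = \frac{9}{625}$)
$U{\left(558 \right)} + 4318127 = \frac{9}{625} + 4318127 = \frac{2698829384}{625}$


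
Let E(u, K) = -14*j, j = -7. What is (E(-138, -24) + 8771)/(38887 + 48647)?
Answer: 8869/87534 ≈ 0.10132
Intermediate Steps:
E(u, K) = 98 (E(u, K) = -14*(-7) = 98)
(E(-138, -24) + 8771)/(38887 + 48647) = (98 + 8771)/(38887 + 48647) = 8869/87534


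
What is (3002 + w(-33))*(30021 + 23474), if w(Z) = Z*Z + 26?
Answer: 220238915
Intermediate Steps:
w(Z) = 26 + Z**2 (w(Z) = Z**2 + 26 = 26 + Z**2)
(3002 + w(-33))*(30021 + 23474) = (3002 + (26 + (-33)**2))*(30021 + 23474) = (3002 + (26 + 1089))*53495 = (3002 + 1115)*53495 = 4117*53495 = 220238915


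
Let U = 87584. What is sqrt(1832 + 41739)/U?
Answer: sqrt(43571)/87584 ≈ 0.0023833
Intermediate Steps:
sqrt(1832 + 41739)/U = sqrt(1832 + 41739)/87584 = sqrt(43571)*(1/87584) = sqrt(43571)/87584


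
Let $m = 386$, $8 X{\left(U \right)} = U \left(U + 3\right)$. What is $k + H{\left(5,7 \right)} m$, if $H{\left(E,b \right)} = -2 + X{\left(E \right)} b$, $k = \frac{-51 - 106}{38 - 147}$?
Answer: $\frac{1388599}{109} \approx 12739.0$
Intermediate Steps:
$X{\left(U \right)} = \frac{U \left(3 + U\right)}{8}$ ($X{\left(U \right)} = \frac{U \left(U + 3\right)}{8} = \frac{U \left(3 + U\right)}{8}$)
$k = \frac{157}{109}$ ($k = - \frac{157}{-109} = \left(-157\right) \left(- \frac{1}{109}\right) = \frac{157}{109} \approx 1.4404$)
$H{\left(E,b \right)} = -2 + \frac{E b \left(3 + E\right)}{8}$ ($H{\left(E,b \right)} = -2 + \frac{E \left(3 + E\right)}{8} b = -2 + \frac{E b \left(3 + E\right)}{8}$)
$k + H{\left(5,7 \right)} m = \frac{157}{109} + \left(-2 + \frac{1}{8} \cdot 5 \cdot 7 \left(3 + 5\right)\right) 386 = \frac{157}{109} + \left(-2 + \frac{1}{8} \cdot 5 \cdot 7 \cdot 8\right) 386 = \frac{157}{109} + \left(-2 + 35\right) 386 = \frac{157}{109} + 33 \cdot 386 = \frac{157}{109} + 12738 = \frac{1388599}{109}$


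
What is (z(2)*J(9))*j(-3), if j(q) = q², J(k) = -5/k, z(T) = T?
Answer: -10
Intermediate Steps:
(z(2)*J(9))*j(-3) = (2*(-5/9))*(-3)² = (2*(-5*⅑))*9 = (2*(-5/9))*9 = -10/9*9 = -10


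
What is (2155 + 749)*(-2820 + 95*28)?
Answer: -464640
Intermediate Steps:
(2155 + 749)*(-2820 + 95*28) = 2904*(-2820 + 2660) = 2904*(-160) = -464640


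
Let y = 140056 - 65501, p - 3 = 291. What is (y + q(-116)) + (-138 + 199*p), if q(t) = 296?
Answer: 133219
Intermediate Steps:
p = 294 (p = 3 + 291 = 294)
y = 74555
(y + q(-116)) + (-138 + 199*p) = (74555 + 296) + (-138 + 199*294) = 74851 + (-138 + 58506) = 74851 + 58368 = 133219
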